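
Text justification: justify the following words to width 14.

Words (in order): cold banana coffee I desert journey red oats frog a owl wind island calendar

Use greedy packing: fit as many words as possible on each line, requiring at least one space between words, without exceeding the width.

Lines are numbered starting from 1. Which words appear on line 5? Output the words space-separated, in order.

Answer: a owl wind

Derivation:
Line 1: ['cold', 'banana'] (min_width=11, slack=3)
Line 2: ['coffee', 'I'] (min_width=8, slack=6)
Line 3: ['desert', 'journey'] (min_width=14, slack=0)
Line 4: ['red', 'oats', 'frog'] (min_width=13, slack=1)
Line 5: ['a', 'owl', 'wind'] (min_width=10, slack=4)
Line 6: ['island'] (min_width=6, slack=8)
Line 7: ['calendar'] (min_width=8, slack=6)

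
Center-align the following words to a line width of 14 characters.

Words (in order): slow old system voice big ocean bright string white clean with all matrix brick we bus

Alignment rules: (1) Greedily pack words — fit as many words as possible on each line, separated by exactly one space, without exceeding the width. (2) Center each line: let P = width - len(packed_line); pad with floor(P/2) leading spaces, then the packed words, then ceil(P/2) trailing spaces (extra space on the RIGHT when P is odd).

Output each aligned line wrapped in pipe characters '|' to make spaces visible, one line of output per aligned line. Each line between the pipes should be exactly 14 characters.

Answer: |   slow old   |
| system voice |
|  big ocean   |
|bright string |
| white clean  |
|   with all   |
| matrix brick |
|    we bus    |

Derivation:
Line 1: ['slow', 'old'] (min_width=8, slack=6)
Line 2: ['system', 'voice'] (min_width=12, slack=2)
Line 3: ['big', 'ocean'] (min_width=9, slack=5)
Line 4: ['bright', 'string'] (min_width=13, slack=1)
Line 5: ['white', 'clean'] (min_width=11, slack=3)
Line 6: ['with', 'all'] (min_width=8, slack=6)
Line 7: ['matrix', 'brick'] (min_width=12, slack=2)
Line 8: ['we', 'bus'] (min_width=6, slack=8)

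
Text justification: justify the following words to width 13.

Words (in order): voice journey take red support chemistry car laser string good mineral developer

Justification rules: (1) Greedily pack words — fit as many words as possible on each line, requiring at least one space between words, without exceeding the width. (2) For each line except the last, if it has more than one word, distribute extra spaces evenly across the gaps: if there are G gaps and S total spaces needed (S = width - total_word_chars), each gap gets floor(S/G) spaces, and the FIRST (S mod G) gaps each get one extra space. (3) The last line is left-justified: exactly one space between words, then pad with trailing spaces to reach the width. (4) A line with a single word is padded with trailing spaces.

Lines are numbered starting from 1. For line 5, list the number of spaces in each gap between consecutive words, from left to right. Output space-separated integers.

Line 1: ['voice', 'journey'] (min_width=13, slack=0)
Line 2: ['take', 'red'] (min_width=8, slack=5)
Line 3: ['support'] (min_width=7, slack=6)
Line 4: ['chemistry', 'car'] (min_width=13, slack=0)
Line 5: ['laser', 'string'] (min_width=12, slack=1)
Line 6: ['good', 'mineral'] (min_width=12, slack=1)
Line 7: ['developer'] (min_width=9, slack=4)

Answer: 2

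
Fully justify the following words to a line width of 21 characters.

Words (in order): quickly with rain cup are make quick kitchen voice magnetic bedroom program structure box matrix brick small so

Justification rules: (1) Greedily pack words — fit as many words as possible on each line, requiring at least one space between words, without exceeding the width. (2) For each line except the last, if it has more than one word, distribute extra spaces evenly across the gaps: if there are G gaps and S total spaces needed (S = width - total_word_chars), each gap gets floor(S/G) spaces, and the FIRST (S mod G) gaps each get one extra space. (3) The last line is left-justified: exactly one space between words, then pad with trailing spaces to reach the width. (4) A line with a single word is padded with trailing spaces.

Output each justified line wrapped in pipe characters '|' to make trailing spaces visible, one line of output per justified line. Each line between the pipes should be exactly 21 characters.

Answer: |quickly with rain cup|
|are     make    quick|
|kitchen         voice|
|magnetic      bedroom|
|program structure box|
|matrix brick small so|

Derivation:
Line 1: ['quickly', 'with', 'rain', 'cup'] (min_width=21, slack=0)
Line 2: ['are', 'make', 'quick'] (min_width=14, slack=7)
Line 3: ['kitchen', 'voice'] (min_width=13, slack=8)
Line 4: ['magnetic', 'bedroom'] (min_width=16, slack=5)
Line 5: ['program', 'structure', 'box'] (min_width=21, slack=0)
Line 6: ['matrix', 'brick', 'small', 'so'] (min_width=21, slack=0)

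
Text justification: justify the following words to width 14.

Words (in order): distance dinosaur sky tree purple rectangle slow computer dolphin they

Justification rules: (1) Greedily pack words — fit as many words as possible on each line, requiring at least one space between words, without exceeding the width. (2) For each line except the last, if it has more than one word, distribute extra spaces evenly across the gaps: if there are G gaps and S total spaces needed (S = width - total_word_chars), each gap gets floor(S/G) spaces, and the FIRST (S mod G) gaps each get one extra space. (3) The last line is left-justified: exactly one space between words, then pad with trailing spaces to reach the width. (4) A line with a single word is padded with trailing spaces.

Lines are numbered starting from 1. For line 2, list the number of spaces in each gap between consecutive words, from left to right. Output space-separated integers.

Line 1: ['distance'] (min_width=8, slack=6)
Line 2: ['dinosaur', 'sky'] (min_width=12, slack=2)
Line 3: ['tree', 'purple'] (min_width=11, slack=3)
Line 4: ['rectangle', 'slow'] (min_width=14, slack=0)
Line 5: ['computer'] (min_width=8, slack=6)
Line 6: ['dolphin', 'they'] (min_width=12, slack=2)

Answer: 3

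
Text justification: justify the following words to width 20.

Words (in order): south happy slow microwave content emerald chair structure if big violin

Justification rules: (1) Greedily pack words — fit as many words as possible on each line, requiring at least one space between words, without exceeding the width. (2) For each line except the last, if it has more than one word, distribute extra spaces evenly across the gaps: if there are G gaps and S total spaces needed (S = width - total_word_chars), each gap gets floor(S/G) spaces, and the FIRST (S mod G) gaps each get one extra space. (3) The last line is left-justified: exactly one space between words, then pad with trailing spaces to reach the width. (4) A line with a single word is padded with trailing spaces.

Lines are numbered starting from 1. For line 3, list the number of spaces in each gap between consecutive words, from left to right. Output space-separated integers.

Line 1: ['south', 'happy', 'slow'] (min_width=16, slack=4)
Line 2: ['microwave', 'content'] (min_width=17, slack=3)
Line 3: ['emerald', 'chair'] (min_width=13, slack=7)
Line 4: ['structure', 'if', 'big'] (min_width=16, slack=4)
Line 5: ['violin'] (min_width=6, slack=14)

Answer: 8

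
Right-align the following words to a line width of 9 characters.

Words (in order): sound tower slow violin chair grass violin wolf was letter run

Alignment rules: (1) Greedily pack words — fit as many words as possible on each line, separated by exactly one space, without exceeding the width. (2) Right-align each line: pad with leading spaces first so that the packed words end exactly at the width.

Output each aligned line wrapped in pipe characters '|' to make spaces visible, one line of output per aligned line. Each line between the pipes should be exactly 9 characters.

Line 1: ['sound'] (min_width=5, slack=4)
Line 2: ['tower'] (min_width=5, slack=4)
Line 3: ['slow'] (min_width=4, slack=5)
Line 4: ['violin'] (min_width=6, slack=3)
Line 5: ['chair'] (min_width=5, slack=4)
Line 6: ['grass'] (min_width=5, slack=4)
Line 7: ['violin'] (min_width=6, slack=3)
Line 8: ['wolf', 'was'] (min_width=8, slack=1)
Line 9: ['letter'] (min_width=6, slack=3)
Line 10: ['run'] (min_width=3, slack=6)

Answer: |    sound|
|    tower|
|     slow|
|   violin|
|    chair|
|    grass|
|   violin|
| wolf was|
|   letter|
|      run|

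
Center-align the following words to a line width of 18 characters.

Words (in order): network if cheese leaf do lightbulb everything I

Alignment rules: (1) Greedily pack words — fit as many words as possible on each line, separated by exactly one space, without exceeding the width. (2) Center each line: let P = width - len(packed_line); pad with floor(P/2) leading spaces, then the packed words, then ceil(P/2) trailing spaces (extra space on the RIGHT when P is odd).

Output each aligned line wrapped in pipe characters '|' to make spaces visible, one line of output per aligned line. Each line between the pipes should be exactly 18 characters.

Line 1: ['network', 'if', 'cheese'] (min_width=17, slack=1)
Line 2: ['leaf', 'do', 'lightbulb'] (min_width=17, slack=1)
Line 3: ['everything', 'I'] (min_width=12, slack=6)

Answer: |network if cheese |
|leaf do lightbulb |
|   everything I   |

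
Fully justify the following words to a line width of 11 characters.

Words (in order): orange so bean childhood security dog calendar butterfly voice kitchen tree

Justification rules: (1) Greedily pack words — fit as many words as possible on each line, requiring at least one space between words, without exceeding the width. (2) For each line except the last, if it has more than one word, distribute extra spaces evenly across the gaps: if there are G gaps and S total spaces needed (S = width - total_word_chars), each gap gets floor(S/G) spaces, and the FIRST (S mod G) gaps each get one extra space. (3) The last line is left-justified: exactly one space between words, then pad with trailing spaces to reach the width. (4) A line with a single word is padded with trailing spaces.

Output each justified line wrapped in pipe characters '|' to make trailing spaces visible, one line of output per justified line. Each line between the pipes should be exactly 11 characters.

Line 1: ['orange', 'so'] (min_width=9, slack=2)
Line 2: ['bean'] (min_width=4, slack=7)
Line 3: ['childhood'] (min_width=9, slack=2)
Line 4: ['security'] (min_width=8, slack=3)
Line 5: ['dog'] (min_width=3, slack=8)
Line 6: ['calendar'] (min_width=8, slack=3)
Line 7: ['butterfly'] (min_width=9, slack=2)
Line 8: ['voice'] (min_width=5, slack=6)
Line 9: ['kitchen'] (min_width=7, slack=4)
Line 10: ['tree'] (min_width=4, slack=7)

Answer: |orange   so|
|bean       |
|childhood  |
|security   |
|dog        |
|calendar   |
|butterfly  |
|voice      |
|kitchen    |
|tree       |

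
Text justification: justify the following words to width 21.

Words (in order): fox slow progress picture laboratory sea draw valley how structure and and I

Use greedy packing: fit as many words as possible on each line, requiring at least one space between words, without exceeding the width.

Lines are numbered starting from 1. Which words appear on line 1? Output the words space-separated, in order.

Line 1: ['fox', 'slow', 'progress'] (min_width=17, slack=4)
Line 2: ['picture', 'laboratory'] (min_width=18, slack=3)
Line 3: ['sea', 'draw', 'valley', 'how'] (min_width=19, slack=2)
Line 4: ['structure', 'and', 'and', 'I'] (min_width=19, slack=2)

Answer: fox slow progress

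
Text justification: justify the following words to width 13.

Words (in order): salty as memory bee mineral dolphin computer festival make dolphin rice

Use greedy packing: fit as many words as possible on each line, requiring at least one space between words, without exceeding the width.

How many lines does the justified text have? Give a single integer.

Line 1: ['salty', 'as'] (min_width=8, slack=5)
Line 2: ['memory', 'bee'] (min_width=10, slack=3)
Line 3: ['mineral'] (min_width=7, slack=6)
Line 4: ['dolphin'] (min_width=7, slack=6)
Line 5: ['computer'] (min_width=8, slack=5)
Line 6: ['festival', 'make'] (min_width=13, slack=0)
Line 7: ['dolphin', 'rice'] (min_width=12, slack=1)
Total lines: 7

Answer: 7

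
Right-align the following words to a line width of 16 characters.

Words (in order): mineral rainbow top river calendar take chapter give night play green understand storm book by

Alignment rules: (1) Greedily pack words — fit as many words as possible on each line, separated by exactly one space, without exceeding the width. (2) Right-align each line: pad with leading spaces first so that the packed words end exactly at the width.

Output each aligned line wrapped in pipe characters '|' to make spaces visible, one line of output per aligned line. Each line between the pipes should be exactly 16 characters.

Line 1: ['mineral', 'rainbow'] (min_width=15, slack=1)
Line 2: ['top', 'river'] (min_width=9, slack=7)
Line 3: ['calendar', 'take'] (min_width=13, slack=3)
Line 4: ['chapter', 'give'] (min_width=12, slack=4)
Line 5: ['night', 'play', 'green'] (min_width=16, slack=0)
Line 6: ['understand', 'storm'] (min_width=16, slack=0)
Line 7: ['book', 'by'] (min_width=7, slack=9)

Answer: | mineral rainbow|
|       top river|
|   calendar take|
|    chapter give|
|night play green|
|understand storm|
|         book by|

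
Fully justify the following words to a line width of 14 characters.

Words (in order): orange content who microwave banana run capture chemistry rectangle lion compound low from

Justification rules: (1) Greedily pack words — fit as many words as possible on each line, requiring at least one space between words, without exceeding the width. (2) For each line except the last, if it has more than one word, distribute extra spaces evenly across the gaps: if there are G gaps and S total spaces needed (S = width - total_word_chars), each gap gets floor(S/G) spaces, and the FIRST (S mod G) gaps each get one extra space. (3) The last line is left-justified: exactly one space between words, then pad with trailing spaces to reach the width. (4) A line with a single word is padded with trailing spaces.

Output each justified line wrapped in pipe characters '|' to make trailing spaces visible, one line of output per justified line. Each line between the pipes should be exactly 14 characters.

Line 1: ['orange', 'content'] (min_width=14, slack=0)
Line 2: ['who', 'microwave'] (min_width=13, slack=1)
Line 3: ['banana', 'run'] (min_width=10, slack=4)
Line 4: ['capture'] (min_width=7, slack=7)
Line 5: ['chemistry'] (min_width=9, slack=5)
Line 6: ['rectangle', 'lion'] (min_width=14, slack=0)
Line 7: ['compound', 'low'] (min_width=12, slack=2)
Line 8: ['from'] (min_width=4, slack=10)

Answer: |orange content|
|who  microwave|
|banana     run|
|capture       |
|chemistry     |
|rectangle lion|
|compound   low|
|from          |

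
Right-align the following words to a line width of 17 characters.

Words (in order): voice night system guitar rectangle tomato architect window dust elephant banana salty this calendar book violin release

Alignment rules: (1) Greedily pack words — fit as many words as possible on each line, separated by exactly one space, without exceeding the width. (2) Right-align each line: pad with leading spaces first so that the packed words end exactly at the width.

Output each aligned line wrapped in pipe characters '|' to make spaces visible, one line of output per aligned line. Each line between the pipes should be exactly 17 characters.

Line 1: ['voice', 'night'] (min_width=11, slack=6)
Line 2: ['system', 'guitar'] (min_width=13, slack=4)
Line 3: ['rectangle', 'tomato'] (min_width=16, slack=1)
Line 4: ['architect', 'window'] (min_width=16, slack=1)
Line 5: ['dust', 'elephant'] (min_width=13, slack=4)
Line 6: ['banana', 'salty', 'this'] (min_width=17, slack=0)
Line 7: ['calendar', 'book'] (min_width=13, slack=4)
Line 8: ['violin', 'release'] (min_width=14, slack=3)

Answer: |      voice night|
|    system guitar|
| rectangle tomato|
| architect window|
|    dust elephant|
|banana salty this|
|    calendar book|
|   violin release|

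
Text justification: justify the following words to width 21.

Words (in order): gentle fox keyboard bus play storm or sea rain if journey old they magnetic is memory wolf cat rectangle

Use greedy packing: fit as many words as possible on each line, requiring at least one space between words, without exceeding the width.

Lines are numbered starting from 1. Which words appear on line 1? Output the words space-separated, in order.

Line 1: ['gentle', 'fox', 'keyboard'] (min_width=19, slack=2)
Line 2: ['bus', 'play', 'storm', 'or', 'sea'] (min_width=21, slack=0)
Line 3: ['rain', 'if', 'journey', 'old'] (min_width=19, slack=2)
Line 4: ['they', 'magnetic', 'is'] (min_width=16, slack=5)
Line 5: ['memory', 'wolf', 'cat'] (min_width=15, slack=6)
Line 6: ['rectangle'] (min_width=9, slack=12)

Answer: gentle fox keyboard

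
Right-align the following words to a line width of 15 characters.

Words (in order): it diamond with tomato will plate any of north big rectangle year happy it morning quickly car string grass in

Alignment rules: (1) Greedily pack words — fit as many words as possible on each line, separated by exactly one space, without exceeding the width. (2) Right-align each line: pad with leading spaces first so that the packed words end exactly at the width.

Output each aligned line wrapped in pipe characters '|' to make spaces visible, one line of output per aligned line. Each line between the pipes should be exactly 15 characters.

Answer: |it diamond with|
|    tomato will|
|   plate any of|
|      north big|
| rectangle year|
|       happy it|
|morning quickly|
|     car string|
|       grass in|

Derivation:
Line 1: ['it', 'diamond', 'with'] (min_width=15, slack=0)
Line 2: ['tomato', 'will'] (min_width=11, slack=4)
Line 3: ['plate', 'any', 'of'] (min_width=12, slack=3)
Line 4: ['north', 'big'] (min_width=9, slack=6)
Line 5: ['rectangle', 'year'] (min_width=14, slack=1)
Line 6: ['happy', 'it'] (min_width=8, slack=7)
Line 7: ['morning', 'quickly'] (min_width=15, slack=0)
Line 8: ['car', 'string'] (min_width=10, slack=5)
Line 9: ['grass', 'in'] (min_width=8, slack=7)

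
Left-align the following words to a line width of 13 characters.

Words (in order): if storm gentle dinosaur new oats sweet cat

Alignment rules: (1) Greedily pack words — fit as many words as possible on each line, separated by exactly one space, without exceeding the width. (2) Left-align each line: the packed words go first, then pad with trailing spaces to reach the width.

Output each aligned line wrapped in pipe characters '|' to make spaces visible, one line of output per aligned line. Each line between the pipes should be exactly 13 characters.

Line 1: ['if', 'storm'] (min_width=8, slack=5)
Line 2: ['gentle'] (min_width=6, slack=7)
Line 3: ['dinosaur', 'new'] (min_width=12, slack=1)
Line 4: ['oats', 'sweet'] (min_width=10, slack=3)
Line 5: ['cat'] (min_width=3, slack=10)

Answer: |if storm     |
|gentle       |
|dinosaur new |
|oats sweet   |
|cat          |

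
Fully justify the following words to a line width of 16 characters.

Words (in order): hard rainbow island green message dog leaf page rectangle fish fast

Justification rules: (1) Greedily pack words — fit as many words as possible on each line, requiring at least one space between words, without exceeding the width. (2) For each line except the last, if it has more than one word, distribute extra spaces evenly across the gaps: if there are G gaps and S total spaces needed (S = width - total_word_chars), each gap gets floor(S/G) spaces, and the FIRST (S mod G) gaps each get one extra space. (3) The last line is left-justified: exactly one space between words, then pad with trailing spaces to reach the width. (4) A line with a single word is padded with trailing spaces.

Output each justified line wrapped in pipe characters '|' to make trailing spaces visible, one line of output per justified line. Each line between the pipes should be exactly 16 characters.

Line 1: ['hard', 'rainbow'] (min_width=12, slack=4)
Line 2: ['island', 'green'] (min_width=12, slack=4)
Line 3: ['message', 'dog', 'leaf'] (min_width=16, slack=0)
Line 4: ['page', 'rectangle'] (min_width=14, slack=2)
Line 5: ['fish', 'fast'] (min_width=9, slack=7)

Answer: |hard     rainbow|
|island     green|
|message dog leaf|
|page   rectangle|
|fish fast       |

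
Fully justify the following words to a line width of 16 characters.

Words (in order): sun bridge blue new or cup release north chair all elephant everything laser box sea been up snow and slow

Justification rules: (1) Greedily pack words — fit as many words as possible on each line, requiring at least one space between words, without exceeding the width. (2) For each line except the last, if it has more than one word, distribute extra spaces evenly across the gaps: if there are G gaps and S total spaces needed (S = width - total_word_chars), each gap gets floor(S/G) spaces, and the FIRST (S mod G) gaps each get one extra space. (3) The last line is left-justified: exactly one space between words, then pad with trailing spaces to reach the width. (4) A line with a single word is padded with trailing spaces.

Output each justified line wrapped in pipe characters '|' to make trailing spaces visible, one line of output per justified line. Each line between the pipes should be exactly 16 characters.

Line 1: ['sun', 'bridge', 'blue'] (min_width=15, slack=1)
Line 2: ['new', 'or', 'cup'] (min_width=10, slack=6)
Line 3: ['release', 'north'] (min_width=13, slack=3)
Line 4: ['chair', 'all'] (min_width=9, slack=7)
Line 5: ['elephant'] (min_width=8, slack=8)
Line 6: ['everything', 'laser'] (min_width=16, slack=0)
Line 7: ['box', 'sea', 'been', 'up'] (min_width=15, slack=1)
Line 8: ['snow', 'and', 'slow'] (min_width=13, slack=3)

Answer: |sun  bridge blue|
|new    or    cup|
|release    north|
|chair        all|
|elephant        |
|everything laser|
|box  sea been up|
|snow and slow   |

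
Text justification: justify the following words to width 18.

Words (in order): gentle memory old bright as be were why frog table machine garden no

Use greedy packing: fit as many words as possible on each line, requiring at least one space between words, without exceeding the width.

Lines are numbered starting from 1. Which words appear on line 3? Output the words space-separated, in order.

Line 1: ['gentle', 'memory', 'old'] (min_width=17, slack=1)
Line 2: ['bright', 'as', 'be', 'were'] (min_width=17, slack=1)
Line 3: ['why', 'frog', 'table'] (min_width=14, slack=4)
Line 4: ['machine', 'garden', 'no'] (min_width=17, slack=1)

Answer: why frog table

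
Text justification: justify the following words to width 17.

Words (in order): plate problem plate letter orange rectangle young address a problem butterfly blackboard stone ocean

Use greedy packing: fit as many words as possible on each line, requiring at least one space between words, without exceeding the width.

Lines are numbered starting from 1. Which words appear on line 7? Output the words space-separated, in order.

Line 1: ['plate', 'problem'] (min_width=13, slack=4)
Line 2: ['plate', 'letter'] (min_width=12, slack=5)
Line 3: ['orange', 'rectangle'] (min_width=16, slack=1)
Line 4: ['young', 'address', 'a'] (min_width=15, slack=2)
Line 5: ['problem', 'butterfly'] (min_width=17, slack=0)
Line 6: ['blackboard', 'stone'] (min_width=16, slack=1)
Line 7: ['ocean'] (min_width=5, slack=12)

Answer: ocean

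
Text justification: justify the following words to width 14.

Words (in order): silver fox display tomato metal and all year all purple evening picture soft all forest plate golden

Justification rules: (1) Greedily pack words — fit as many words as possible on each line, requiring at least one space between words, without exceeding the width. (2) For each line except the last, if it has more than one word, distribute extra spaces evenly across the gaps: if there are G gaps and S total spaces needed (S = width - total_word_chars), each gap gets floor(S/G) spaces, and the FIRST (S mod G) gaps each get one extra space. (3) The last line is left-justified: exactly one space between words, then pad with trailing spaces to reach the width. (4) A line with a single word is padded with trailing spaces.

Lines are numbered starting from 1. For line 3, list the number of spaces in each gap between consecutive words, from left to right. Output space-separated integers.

Answer: 2 1

Derivation:
Line 1: ['silver', 'fox'] (min_width=10, slack=4)
Line 2: ['display', 'tomato'] (min_width=14, slack=0)
Line 3: ['metal', 'and', 'all'] (min_width=13, slack=1)
Line 4: ['year', 'all'] (min_width=8, slack=6)
Line 5: ['purple', 'evening'] (min_width=14, slack=0)
Line 6: ['picture', 'soft'] (min_width=12, slack=2)
Line 7: ['all', 'forest'] (min_width=10, slack=4)
Line 8: ['plate', 'golden'] (min_width=12, slack=2)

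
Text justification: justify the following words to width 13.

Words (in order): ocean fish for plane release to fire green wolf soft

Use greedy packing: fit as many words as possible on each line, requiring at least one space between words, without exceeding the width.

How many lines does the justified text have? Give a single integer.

Line 1: ['ocean', 'fish'] (min_width=10, slack=3)
Line 2: ['for', 'plane'] (min_width=9, slack=4)
Line 3: ['release', 'to'] (min_width=10, slack=3)
Line 4: ['fire', 'green'] (min_width=10, slack=3)
Line 5: ['wolf', 'soft'] (min_width=9, slack=4)
Total lines: 5

Answer: 5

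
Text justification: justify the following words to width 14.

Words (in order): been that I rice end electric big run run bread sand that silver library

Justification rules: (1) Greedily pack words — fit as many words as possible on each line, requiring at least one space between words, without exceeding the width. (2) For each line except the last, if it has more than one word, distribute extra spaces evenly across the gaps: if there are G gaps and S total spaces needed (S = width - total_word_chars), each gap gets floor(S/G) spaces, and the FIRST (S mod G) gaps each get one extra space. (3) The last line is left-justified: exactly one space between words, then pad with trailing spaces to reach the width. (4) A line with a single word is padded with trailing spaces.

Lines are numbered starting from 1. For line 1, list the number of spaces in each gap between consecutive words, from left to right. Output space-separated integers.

Answer: 3 2

Derivation:
Line 1: ['been', 'that', 'I'] (min_width=11, slack=3)
Line 2: ['rice', 'end'] (min_width=8, slack=6)
Line 3: ['electric', 'big'] (min_width=12, slack=2)
Line 4: ['run', 'run', 'bread'] (min_width=13, slack=1)
Line 5: ['sand', 'that'] (min_width=9, slack=5)
Line 6: ['silver', 'library'] (min_width=14, slack=0)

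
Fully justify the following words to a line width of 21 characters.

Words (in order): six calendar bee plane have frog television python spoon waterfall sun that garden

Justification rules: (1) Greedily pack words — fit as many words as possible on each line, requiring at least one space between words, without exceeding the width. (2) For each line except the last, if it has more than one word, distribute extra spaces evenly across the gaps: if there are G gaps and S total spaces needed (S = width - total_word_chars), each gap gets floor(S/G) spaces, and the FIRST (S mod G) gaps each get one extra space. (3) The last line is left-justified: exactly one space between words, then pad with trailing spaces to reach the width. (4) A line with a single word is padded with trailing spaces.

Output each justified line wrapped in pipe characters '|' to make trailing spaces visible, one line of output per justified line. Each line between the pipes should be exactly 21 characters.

Line 1: ['six', 'calendar', 'bee'] (min_width=16, slack=5)
Line 2: ['plane', 'have', 'frog'] (min_width=15, slack=6)
Line 3: ['television', 'python'] (min_width=17, slack=4)
Line 4: ['spoon', 'waterfall', 'sun'] (min_width=19, slack=2)
Line 5: ['that', 'garden'] (min_width=11, slack=10)

Answer: |six    calendar   bee|
|plane    have    frog|
|television     python|
|spoon  waterfall  sun|
|that garden          |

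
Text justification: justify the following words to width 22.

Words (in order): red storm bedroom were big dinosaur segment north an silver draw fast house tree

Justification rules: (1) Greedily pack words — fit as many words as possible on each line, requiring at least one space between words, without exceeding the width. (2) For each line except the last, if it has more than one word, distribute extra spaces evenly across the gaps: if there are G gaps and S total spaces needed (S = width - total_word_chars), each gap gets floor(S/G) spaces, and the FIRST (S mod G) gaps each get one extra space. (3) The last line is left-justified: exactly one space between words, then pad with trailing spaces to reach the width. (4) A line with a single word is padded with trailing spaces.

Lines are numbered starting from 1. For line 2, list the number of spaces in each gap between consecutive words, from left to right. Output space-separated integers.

Answer: 2 2

Derivation:
Line 1: ['red', 'storm', 'bedroom', 'were'] (min_width=22, slack=0)
Line 2: ['big', 'dinosaur', 'segment'] (min_width=20, slack=2)
Line 3: ['north', 'an', 'silver', 'draw'] (min_width=20, slack=2)
Line 4: ['fast', 'house', 'tree'] (min_width=15, slack=7)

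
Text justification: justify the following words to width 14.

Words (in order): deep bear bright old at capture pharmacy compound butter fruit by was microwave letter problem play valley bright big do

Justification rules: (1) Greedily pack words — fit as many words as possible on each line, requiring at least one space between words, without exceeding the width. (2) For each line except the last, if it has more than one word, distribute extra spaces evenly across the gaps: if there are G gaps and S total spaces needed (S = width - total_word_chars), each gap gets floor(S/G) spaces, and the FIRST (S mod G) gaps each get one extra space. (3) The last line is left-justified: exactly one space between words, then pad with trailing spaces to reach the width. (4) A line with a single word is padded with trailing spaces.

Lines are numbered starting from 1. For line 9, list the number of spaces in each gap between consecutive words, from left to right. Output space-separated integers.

Answer: 1

Derivation:
Line 1: ['deep', 'bear'] (min_width=9, slack=5)
Line 2: ['bright', 'old', 'at'] (min_width=13, slack=1)
Line 3: ['capture'] (min_width=7, slack=7)
Line 4: ['pharmacy'] (min_width=8, slack=6)
Line 5: ['compound'] (min_width=8, slack=6)
Line 6: ['butter', 'fruit'] (min_width=12, slack=2)
Line 7: ['by', 'was'] (min_width=6, slack=8)
Line 8: ['microwave'] (min_width=9, slack=5)
Line 9: ['letter', 'problem'] (min_width=14, slack=0)
Line 10: ['play', 'valley'] (min_width=11, slack=3)
Line 11: ['bright', 'big', 'do'] (min_width=13, slack=1)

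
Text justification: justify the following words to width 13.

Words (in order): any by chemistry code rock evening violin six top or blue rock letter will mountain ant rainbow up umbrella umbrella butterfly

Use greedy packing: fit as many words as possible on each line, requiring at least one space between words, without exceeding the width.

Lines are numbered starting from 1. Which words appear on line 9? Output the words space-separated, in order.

Answer: ant rainbow

Derivation:
Line 1: ['any', 'by'] (min_width=6, slack=7)
Line 2: ['chemistry'] (min_width=9, slack=4)
Line 3: ['code', 'rock'] (min_width=9, slack=4)
Line 4: ['evening'] (min_width=7, slack=6)
Line 5: ['violin', 'six'] (min_width=10, slack=3)
Line 6: ['top', 'or', 'blue'] (min_width=11, slack=2)
Line 7: ['rock', 'letter'] (min_width=11, slack=2)
Line 8: ['will', 'mountain'] (min_width=13, slack=0)
Line 9: ['ant', 'rainbow'] (min_width=11, slack=2)
Line 10: ['up', 'umbrella'] (min_width=11, slack=2)
Line 11: ['umbrella'] (min_width=8, slack=5)
Line 12: ['butterfly'] (min_width=9, slack=4)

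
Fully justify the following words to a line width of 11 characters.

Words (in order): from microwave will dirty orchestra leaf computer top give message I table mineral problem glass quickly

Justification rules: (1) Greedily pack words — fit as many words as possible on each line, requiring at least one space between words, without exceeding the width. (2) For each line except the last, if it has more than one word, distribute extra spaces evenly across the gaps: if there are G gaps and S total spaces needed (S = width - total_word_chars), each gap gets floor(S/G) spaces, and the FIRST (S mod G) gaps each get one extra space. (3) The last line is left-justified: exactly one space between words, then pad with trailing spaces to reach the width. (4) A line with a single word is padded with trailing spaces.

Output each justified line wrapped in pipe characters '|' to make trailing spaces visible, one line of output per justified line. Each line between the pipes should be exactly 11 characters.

Answer: |from       |
|microwave  |
|will  dirty|
|orchestra  |
|leaf       |
|computer   |
|top    give|
|message   I|
|table      |
|mineral    |
|problem    |
|glass      |
|quickly    |

Derivation:
Line 1: ['from'] (min_width=4, slack=7)
Line 2: ['microwave'] (min_width=9, slack=2)
Line 3: ['will', 'dirty'] (min_width=10, slack=1)
Line 4: ['orchestra'] (min_width=9, slack=2)
Line 5: ['leaf'] (min_width=4, slack=7)
Line 6: ['computer'] (min_width=8, slack=3)
Line 7: ['top', 'give'] (min_width=8, slack=3)
Line 8: ['message', 'I'] (min_width=9, slack=2)
Line 9: ['table'] (min_width=5, slack=6)
Line 10: ['mineral'] (min_width=7, slack=4)
Line 11: ['problem'] (min_width=7, slack=4)
Line 12: ['glass'] (min_width=5, slack=6)
Line 13: ['quickly'] (min_width=7, slack=4)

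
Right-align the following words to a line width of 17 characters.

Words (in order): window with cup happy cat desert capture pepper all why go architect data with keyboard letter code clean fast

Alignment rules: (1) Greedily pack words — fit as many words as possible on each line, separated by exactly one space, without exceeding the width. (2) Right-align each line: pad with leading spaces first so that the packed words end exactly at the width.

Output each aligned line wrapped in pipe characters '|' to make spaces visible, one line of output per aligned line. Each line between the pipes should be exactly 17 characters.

Answer: |  window with cup|
| happy cat desert|
|   capture pepper|
|       all why go|
|   architect data|
|    with keyboard|
|letter code clean|
|             fast|

Derivation:
Line 1: ['window', 'with', 'cup'] (min_width=15, slack=2)
Line 2: ['happy', 'cat', 'desert'] (min_width=16, slack=1)
Line 3: ['capture', 'pepper'] (min_width=14, slack=3)
Line 4: ['all', 'why', 'go'] (min_width=10, slack=7)
Line 5: ['architect', 'data'] (min_width=14, slack=3)
Line 6: ['with', 'keyboard'] (min_width=13, slack=4)
Line 7: ['letter', 'code', 'clean'] (min_width=17, slack=0)
Line 8: ['fast'] (min_width=4, slack=13)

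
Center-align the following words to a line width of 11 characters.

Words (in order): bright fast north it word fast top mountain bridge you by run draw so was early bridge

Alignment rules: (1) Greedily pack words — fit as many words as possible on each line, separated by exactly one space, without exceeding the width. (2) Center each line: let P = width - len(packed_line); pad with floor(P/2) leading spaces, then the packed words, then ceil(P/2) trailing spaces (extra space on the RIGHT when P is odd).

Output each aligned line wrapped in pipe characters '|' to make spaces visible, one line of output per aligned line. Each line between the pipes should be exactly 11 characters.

Line 1: ['bright', 'fast'] (min_width=11, slack=0)
Line 2: ['north', 'it'] (min_width=8, slack=3)
Line 3: ['word', 'fast'] (min_width=9, slack=2)
Line 4: ['top'] (min_width=3, slack=8)
Line 5: ['mountain'] (min_width=8, slack=3)
Line 6: ['bridge', 'you'] (min_width=10, slack=1)
Line 7: ['by', 'run', 'draw'] (min_width=11, slack=0)
Line 8: ['so', 'was'] (min_width=6, slack=5)
Line 9: ['early'] (min_width=5, slack=6)
Line 10: ['bridge'] (min_width=6, slack=5)

Answer: |bright fast|
| north it  |
| word fast |
|    top    |
| mountain  |
|bridge you |
|by run draw|
|  so was   |
|   early   |
|  bridge   |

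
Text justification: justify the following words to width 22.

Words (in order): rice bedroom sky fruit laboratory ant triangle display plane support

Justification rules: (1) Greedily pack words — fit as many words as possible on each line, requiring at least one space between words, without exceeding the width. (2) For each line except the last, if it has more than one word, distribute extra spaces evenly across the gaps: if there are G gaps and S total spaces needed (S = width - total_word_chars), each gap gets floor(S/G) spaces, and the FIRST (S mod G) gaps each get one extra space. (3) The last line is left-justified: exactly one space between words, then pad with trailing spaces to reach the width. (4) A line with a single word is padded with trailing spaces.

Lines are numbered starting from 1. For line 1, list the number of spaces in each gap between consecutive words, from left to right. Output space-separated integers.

Answer: 1 1 1

Derivation:
Line 1: ['rice', 'bedroom', 'sky', 'fruit'] (min_width=22, slack=0)
Line 2: ['laboratory', 'ant'] (min_width=14, slack=8)
Line 3: ['triangle', 'display', 'plane'] (min_width=22, slack=0)
Line 4: ['support'] (min_width=7, slack=15)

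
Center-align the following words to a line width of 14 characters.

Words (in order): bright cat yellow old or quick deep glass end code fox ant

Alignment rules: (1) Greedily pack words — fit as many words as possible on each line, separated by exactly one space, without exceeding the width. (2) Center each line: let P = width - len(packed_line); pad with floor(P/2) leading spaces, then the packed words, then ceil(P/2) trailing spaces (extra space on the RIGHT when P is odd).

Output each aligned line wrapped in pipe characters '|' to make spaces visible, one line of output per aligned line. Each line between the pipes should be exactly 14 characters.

Answer: |  bright cat  |
|yellow old or |
|  quick deep  |
|glass end code|
|   fox ant    |

Derivation:
Line 1: ['bright', 'cat'] (min_width=10, slack=4)
Line 2: ['yellow', 'old', 'or'] (min_width=13, slack=1)
Line 3: ['quick', 'deep'] (min_width=10, slack=4)
Line 4: ['glass', 'end', 'code'] (min_width=14, slack=0)
Line 5: ['fox', 'ant'] (min_width=7, slack=7)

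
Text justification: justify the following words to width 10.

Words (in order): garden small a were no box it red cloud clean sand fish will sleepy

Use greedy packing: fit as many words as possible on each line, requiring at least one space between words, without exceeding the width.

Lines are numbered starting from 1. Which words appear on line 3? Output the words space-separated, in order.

Line 1: ['garden'] (min_width=6, slack=4)
Line 2: ['small', 'a'] (min_width=7, slack=3)
Line 3: ['were', 'no'] (min_width=7, slack=3)
Line 4: ['box', 'it', 'red'] (min_width=10, slack=0)
Line 5: ['cloud'] (min_width=5, slack=5)
Line 6: ['clean', 'sand'] (min_width=10, slack=0)
Line 7: ['fish', 'will'] (min_width=9, slack=1)
Line 8: ['sleepy'] (min_width=6, slack=4)

Answer: were no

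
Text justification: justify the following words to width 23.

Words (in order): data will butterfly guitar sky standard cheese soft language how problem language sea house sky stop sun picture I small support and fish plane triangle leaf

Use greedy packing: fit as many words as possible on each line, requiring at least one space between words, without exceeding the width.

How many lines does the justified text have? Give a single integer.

Line 1: ['data', 'will', 'butterfly'] (min_width=19, slack=4)
Line 2: ['guitar', 'sky', 'standard'] (min_width=19, slack=4)
Line 3: ['cheese', 'soft', 'language'] (min_width=20, slack=3)
Line 4: ['how', 'problem', 'language'] (min_width=20, slack=3)
Line 5: ['sea', 'house', 'sky', 'stop', 'sun'] (min_width=22, slack=1)
Line 6: ['picture', 'I', 'small', 'support'] (min_width=23, slack=0)
Line 7: ['and', 'fish', 'plane', 'triangle'] (min_width=23, slack=0)
Line 8: ['leaf'] (min_width=4, slack=19)
Total lines: 8

Answer: 8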